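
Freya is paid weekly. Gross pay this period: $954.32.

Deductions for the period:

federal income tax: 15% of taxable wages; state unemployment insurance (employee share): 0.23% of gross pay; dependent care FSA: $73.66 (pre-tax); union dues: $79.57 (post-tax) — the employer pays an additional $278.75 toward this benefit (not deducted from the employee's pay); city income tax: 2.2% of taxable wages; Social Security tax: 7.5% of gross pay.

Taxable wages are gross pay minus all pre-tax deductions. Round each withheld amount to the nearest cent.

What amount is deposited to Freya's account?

Dependent care FSA: $73.66
Taxable wages = $954.32 − $73.66 = $880.66
Federal income tax: $880.66 × 0.15 = $132.10
City income tax: $880.66 × 0.022 = $19.37
Social Security tax: $954.32 × 0.075 = $71.57
State unemployment insurance (employee share): $954.32 × 0.0023 = $2.19
Union dues: $79.57
(Employer's $278.75 toward union dues is not withheld from the employee.)
Total deductions = $73.66 + $132.10 + $19.37 + $71.57 + $2.19 + $79.57 = $378.46
Net pay = $954.32 − $378.46 = $575.86

$575.86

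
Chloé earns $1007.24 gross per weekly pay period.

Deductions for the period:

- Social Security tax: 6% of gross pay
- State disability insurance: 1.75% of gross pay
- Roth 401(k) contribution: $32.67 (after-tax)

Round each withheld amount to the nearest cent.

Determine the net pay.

$896.51

Social Security tax: $1007.24 × 0.06 = $60.43
State disability insurance: $1007.24 × 0.0175 = $17.63
Roth 401(k) contribution: $32.67
Total deductions = $60.43 + $17.63 + $32.67 = $110.73
Net pay = $1007.24 − $110.73 = $896.51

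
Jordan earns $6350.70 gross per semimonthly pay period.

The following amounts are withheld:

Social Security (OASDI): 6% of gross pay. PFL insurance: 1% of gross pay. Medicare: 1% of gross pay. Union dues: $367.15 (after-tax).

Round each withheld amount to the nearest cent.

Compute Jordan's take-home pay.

Social Security (OASDI): $6350.70 × 0.06 = $381.04
PFL insurance: $6350.70 × 0.01 = $63.51
Medicare: $6350.70 × 0.01 = $63.51
Union dues: $367.15
Total deductions = $381.04 + $63.51 + $63.51 + $367.15 = $875.21
Net pay = $6350.70 − $875.21 = $5475.49

$5475.49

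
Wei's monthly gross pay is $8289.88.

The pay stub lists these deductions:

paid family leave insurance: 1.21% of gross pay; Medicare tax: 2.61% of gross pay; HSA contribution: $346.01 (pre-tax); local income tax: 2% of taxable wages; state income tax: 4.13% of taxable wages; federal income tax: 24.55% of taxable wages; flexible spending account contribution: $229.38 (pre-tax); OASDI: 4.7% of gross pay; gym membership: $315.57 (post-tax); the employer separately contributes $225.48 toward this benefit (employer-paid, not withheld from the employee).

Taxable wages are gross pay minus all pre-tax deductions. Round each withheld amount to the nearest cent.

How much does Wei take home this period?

Flexible spending account contribution: $229.38
HSA contribution: $346.01
Pre-tax total = $229.38 + $346.01 = $575.39
Taxable wages = $8289.88 − $575.39 = $7714.49
Local income tax: $7714.49 × 0.02 = $154.29
State income tax: $7714.49 × 0.0413 = $318.61
Federal income tax: $7714.49 × 0.2455 = $1893.91
OASDI: $8289.88 × 0.047 = $389.62
Medicare tax: $8289.88 × 0.0261 = $216.37
Paid family leave insurance: $8289.88 × 0.0121 = $100.31
Gym membership: $315.57
(Employer's $225.48 toward gym membership is not withheld from the employee.)
Total deductions = $229.38 + $346.01 + $154.29 + $318.61 + $1893.91 + $389.62 + $216.37 + $100.31 + $315.57 = $3964.07
Net pay = $8289.88 − $3964.07 = $4325.81

$4325.81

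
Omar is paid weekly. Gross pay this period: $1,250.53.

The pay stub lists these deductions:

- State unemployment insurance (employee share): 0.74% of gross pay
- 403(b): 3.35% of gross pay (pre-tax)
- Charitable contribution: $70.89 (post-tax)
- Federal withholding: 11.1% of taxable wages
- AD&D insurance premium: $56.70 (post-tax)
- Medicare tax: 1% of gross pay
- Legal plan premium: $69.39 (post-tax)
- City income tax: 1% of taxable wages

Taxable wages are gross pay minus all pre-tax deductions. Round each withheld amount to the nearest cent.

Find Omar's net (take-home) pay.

403(b): $1,250.53 × 0.0335 = $41.89
Taxable wages = $1,250.53 − $41.89 = $1,208.64
City income tax: $1,208.64 × 0.01 = $12.09
Federal withholding: $1,208.64 × 0.111 = $134.16
Medicare tax: $1,250.53 × 0.01 = $12.51
State unemployment insurance (employee share): $1,250.53 × 0.0074 = $9.25
Charitable contribution: $70.89
AD&D insurance premium: $56.70
Legal plan premium: $69.39
Total deductions = $41.89 + $12.09 + $134.16 + $12.51 + $9.25 + $70.89 + $56.70 + $69.39 = $406.88
Net pay = $1,250.53 − $406.88 = $843.65

$843.65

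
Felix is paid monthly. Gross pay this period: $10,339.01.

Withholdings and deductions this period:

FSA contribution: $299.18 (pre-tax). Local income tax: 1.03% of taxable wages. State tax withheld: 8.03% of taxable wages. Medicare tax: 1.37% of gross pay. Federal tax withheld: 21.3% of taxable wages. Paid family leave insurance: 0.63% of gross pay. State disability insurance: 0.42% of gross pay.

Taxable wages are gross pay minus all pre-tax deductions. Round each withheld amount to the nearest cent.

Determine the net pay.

$6,741.54

FSA contribution: $299.18
Taxable wages = $10,339.01 − $299.18 = $10,039.83
Federal tax withheld: $10,039.83 × 0.213 = $2,138.48
Local income tax: $10,039.83 × 0.0103 = $103.41
State tax withheld: $10,039.83 × 0.0803 = $806.20
Medicare tax: $10,339.01 × 0.0137 = $141.64
Paid family leave insurance: $10,339.01 × 0.0063 = $65.14
State disability insurance: $10,339.01 × 0.0042 = $43.42
Total deductions = $299.18 + $2,138.48 + $103.41 + $806.20 + $141.64 + $65.14 + $43.42 = $3,597.47
Net pay = $10,339.01 − $3,597.47 = $6,741.54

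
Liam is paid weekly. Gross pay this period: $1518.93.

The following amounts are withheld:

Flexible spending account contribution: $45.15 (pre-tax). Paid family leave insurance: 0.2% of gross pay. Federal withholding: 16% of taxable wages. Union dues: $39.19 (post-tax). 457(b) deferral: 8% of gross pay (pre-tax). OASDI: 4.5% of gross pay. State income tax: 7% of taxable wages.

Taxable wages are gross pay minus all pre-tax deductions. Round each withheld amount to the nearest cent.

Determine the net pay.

457(b) deferral: $1518.93 × 0.08 = $121.51
Flexible spending account contribution: $45.15
Pre-tax total = $121.51 + $45.15 = $166.66
Taxable wages = $1518.93 − $166.66 = $1352.27
State income tax: $1352.27 × 0.07 = $94.66
Federal withholding: $1352.27 × 0.16 = $216.36
Paid family leave insurance: $1518.93 × 0.002 = $3.04
OASDI: $1518.93 × 0.045 = $68.35
Union dues: $39.19
Total deductions = $121.51 + $45.15 + $94.66 + $216.36 + $3.04 + $68.35 + $39.19 = $588.26
Net pay = $1518.93 − $588.26 = $930.67

$930.67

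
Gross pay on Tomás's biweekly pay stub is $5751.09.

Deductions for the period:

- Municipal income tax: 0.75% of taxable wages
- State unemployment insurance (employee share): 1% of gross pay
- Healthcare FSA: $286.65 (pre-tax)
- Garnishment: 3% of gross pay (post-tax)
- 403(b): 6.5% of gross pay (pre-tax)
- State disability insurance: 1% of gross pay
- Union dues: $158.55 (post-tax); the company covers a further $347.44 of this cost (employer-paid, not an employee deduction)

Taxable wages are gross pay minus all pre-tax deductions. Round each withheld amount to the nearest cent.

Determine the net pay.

$4606.34

403(b): $5751.09 × 0.065 = $373.82
Healthcare FSA: $286.65
Pre-tax total = $373.82 + $286.65 = $660.47
Taxable wages = $5751.09 − $660.47 = $5090.62
Municipal income tax: $5090.62 × 0.0075 = $38.18
State disability insurance: $5751.09 × 0.01 = $57.51
State unemployment insurance (employee share): $5751.09 × 0.01 = $57.51
Union dues: $158.55
Garnishment: $5751.09 × 0.03 = $172.53
(Employer's $347.44 toward union dues is not withheld from the employee.)
Total deductions = $373.82 + $286.65 + $38.18 + $57.51 + $57.51 + $158.55 + $172.53 = $1144.75
Net pay = $5751.09 − $1144.75 = $4606.34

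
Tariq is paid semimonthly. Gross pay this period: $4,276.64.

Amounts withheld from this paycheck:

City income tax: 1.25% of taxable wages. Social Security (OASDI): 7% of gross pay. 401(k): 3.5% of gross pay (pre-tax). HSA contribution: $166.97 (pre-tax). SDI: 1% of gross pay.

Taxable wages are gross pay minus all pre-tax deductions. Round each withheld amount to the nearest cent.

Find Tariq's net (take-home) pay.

$3,568.36

401(k): $4,276.64 × 0.035 = $149.68
HSA contribution: $166.97
Pre-tax total = $149.68 + $166.97 = $316.65
Taxable wages = $4,276.64 − $316.65 = $3,959.99
City income tax: $3,959.99 × 0.0125 = $49.50
Social Security (OASDI): $4,276.64 × 0.07 = $299.36
SDI: $4,276.64 × 0.01 = $42.77
Total deductions = $149.68 + $166.97 + $49.50 + $299.36 + $42.77 = $708.28
Net pay = $4,276.64 − $708.28 = $3,568.36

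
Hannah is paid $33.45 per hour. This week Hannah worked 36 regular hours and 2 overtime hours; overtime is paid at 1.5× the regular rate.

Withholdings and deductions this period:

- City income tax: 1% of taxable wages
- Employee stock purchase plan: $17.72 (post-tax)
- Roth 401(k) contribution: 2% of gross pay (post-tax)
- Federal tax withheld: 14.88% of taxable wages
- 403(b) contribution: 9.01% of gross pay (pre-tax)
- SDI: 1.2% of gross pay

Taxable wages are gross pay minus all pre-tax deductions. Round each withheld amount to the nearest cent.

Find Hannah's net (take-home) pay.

Regular pay: 36 × $33.45 = $1,204.20
Overtime pay: 2 × $33.45 × 1.5 = $100.35
Gross pay = $1,204.20 + $100.35 = $1,304.55
403(b) contribution: $1,304.55 × 0.0901 = $117.54
Taxable wages = $1,304.55 − $117.54 = $1,187.01
Federal tax withheld: $1,187.01 × 0.1488 = $176.63
City income tax: $1,187.01 × 0.01 = $11.87
SDI: $1,304.55 × 0.012 = $15.65
Roth 401(k) contribution: $1,304.55 × 0.02 = $26.09
Employee stock purchase plan: $17.72
Total deductions = $117.54 + $176.63 + $11.87 + $15.65 + $26.09 + $17.72 = $365.50
Net pay = $1,304.55 − $365.50 = $939.05

$939.05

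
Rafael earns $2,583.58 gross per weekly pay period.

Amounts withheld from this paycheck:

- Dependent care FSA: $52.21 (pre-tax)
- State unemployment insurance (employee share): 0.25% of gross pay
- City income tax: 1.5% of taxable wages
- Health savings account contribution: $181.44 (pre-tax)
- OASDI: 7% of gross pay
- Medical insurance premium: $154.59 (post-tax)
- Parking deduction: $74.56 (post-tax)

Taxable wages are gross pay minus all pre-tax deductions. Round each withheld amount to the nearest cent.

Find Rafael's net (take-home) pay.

$1,898.22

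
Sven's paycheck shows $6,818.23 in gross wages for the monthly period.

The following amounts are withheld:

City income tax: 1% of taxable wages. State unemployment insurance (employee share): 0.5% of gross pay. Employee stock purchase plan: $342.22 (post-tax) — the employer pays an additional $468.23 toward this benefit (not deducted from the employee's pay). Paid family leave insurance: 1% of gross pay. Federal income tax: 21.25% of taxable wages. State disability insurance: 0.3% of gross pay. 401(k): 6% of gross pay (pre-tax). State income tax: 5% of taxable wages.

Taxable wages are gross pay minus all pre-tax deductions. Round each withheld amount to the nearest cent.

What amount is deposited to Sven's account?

$4,197.71

401(k): $6,818.23 × 0.06 = $409.09
Taxable wages = $6,818.23 − $409.09 = $6,409.14
State income tax: $6,409.14 × 0.05 = $320.46
City income tax: $6,409.14 × 0.01 = $64.09
Federal income tax: $6,409.14 × 0.2125 = $1,361.94
State unemployment insurance (employee share): $6,818.23 × 0.005 = $34.09
State disability insurance: $6,818.23 × 0.003 = $20.45
Paid family leave insurance: $6,818.23 × 0.01 = $68.18
Employee stock purchase plan: $342.22
(Employer's $468.23 toward employee stock purchase plan is not withheld from the employee.)
Total deductions = $409.09 + $320.46 + $64.09 + $1,361.94 + $34.09 + $20.45 + $68.18 + $342.22 = $2,620.52
Net pay = $6,818.23 − $2,620.52 = $4,197.71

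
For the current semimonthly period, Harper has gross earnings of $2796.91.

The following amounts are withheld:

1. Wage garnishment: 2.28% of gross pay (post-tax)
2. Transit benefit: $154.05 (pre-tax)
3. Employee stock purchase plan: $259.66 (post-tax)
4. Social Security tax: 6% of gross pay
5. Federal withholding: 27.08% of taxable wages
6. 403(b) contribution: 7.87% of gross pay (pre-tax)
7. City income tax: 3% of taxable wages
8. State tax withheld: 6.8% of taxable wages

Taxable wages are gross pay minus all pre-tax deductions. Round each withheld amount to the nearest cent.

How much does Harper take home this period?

$1037.99

Transit benefit: $154.05
403(b) contribution: $2796.91 × 0.0787 = $220.12
Pre-tax total = $154.05 + $220.12 = $374.17
Taxable wages = $2796.91 − $374.17 = $2422.74
Federal withholding: $2422.74 × 0.2708 = $656.08
State tax withheld: $2422.74 × 0.068 = $164.75
City income tax: $2422.74 × 0.03 = $72.68
Social Security tax: $2796.91 × 0.06 = $167.81
Employee stock purchase plan: $259.66
Wage garnishment: $2796.91 × 0.0228 = $63.77
Total deductions = $154.05 + $220.12 + $656.08 + $164.75 + $72.68 + $167.81 + $259.66 + $63.77 = $1758.92
Net pay = $2796.91 − $1758.92 = $1037.99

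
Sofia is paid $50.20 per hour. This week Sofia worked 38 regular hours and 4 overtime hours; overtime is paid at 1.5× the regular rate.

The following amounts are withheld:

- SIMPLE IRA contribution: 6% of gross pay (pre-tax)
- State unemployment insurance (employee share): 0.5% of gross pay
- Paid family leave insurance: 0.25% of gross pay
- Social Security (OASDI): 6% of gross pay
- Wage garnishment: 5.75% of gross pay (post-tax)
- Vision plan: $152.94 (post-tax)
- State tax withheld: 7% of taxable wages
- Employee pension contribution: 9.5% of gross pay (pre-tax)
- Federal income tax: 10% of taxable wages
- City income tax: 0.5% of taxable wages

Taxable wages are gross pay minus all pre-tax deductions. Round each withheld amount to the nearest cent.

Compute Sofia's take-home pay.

$1,110.77

Regular pay: 38 × $50.20 = $1,907.60
Overtime pay: 4 × $50.20 × 1.5 = $301.20
Gross pay = $1,907.60 + $301.20 = $2,208.80
SIMPLE IRA contribution: $2,208.80 × 0.06 = $132.53
Employee pension contribution: $2,208.80 × 0.095 = $209.84
Pre-tax total = $132.53 + $209.84 = $342.37
Taxable wages = $2,208.80 − $342.37 = $1,866.43
State tax withheld: $1,866.43 × 0.07 = $130.65
Federal income tax: $1,866.43 × 0.1 = $186.64
City income tax: $1,866.43 × 0.005 = $9.33
Paid family leave insurance: $2,208.80 × 0.0025 = $5.52
State unemployment insurance (employee share): $2,208.80 × 0.005 = $11.04
Social Security (OASDI): $2,208.80 × 0.06 = $132.53
Vision plan: $152.94
Wage garnishment: $2,208.80 × 0.0575 = $127.01
Total deductions = $132.53 + $209.84 + $130.65 + $186.64 + $9.33 + $5.52 + $11.04 + $132.53 + $152.94 + $127.01 = $1,098.03
Net pay = $2,208.80 − $1,098.03 = $1,110.77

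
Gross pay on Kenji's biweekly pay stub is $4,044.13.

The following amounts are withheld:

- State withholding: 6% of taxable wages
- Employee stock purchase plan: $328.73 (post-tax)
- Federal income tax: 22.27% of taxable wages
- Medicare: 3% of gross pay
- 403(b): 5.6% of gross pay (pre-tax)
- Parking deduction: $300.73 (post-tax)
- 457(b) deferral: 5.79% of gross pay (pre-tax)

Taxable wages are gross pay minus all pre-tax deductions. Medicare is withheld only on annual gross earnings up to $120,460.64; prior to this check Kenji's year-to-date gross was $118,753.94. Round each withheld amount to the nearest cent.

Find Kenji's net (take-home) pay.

457(b) deferral: $4,044.13 × 0.0579 = $234.16
403(b): $4,044.13 × 0.056 = $226.47
Pre-tax total = $234.16 + $226.47 = $460.63
Taxable wages = $4,044.13 − $460.63 = $3,583.50
State withholding: $3,583.50 × 0.06 = $215.01
Federal income tax: $3,583.50 × 0.2227 = $798.05
Medicare: only $120,460.64 − $118,753.94 = $1,706.70 of this check is subject → $1,706.70 × 0.03 = $51.20
Employee stock purchase plan: $328.73
Parking deduction: $300.73
Total deductions = $234.16 + $226.47 + $215.01 + $798.05 + $51.20 + $328.73 + $300.73 = $2,154.35
Net pay = $4,044.13 − $2,154.35 = $1,889.78

$1,889.78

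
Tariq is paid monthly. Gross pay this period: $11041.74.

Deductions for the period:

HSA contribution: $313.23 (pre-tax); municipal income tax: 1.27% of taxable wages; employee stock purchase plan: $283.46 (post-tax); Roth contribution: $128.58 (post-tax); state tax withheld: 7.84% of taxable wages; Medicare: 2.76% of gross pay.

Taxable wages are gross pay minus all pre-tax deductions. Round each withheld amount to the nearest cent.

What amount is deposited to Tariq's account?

HSA contribution: $313.23
Taxable wages = $11041.74 − $313.23 = $10728.51
State tax withheld: $10728.51 × 0.0784 = $841.12
Municipal income tax: $10728.51 × 0.0127 = $136.25
Medicare: $11041.74 × 0.0276 = $304.75
Employee stock purchase plan: $283.46
Roth contribution: $128.58
Total deductions = $313.23 + $841.12 + $136.25 + $304.75 + $283.46 + $128.58 = $2007.39
Net pay = $11041.74 − $2007.39 = $9034.35

$9034.35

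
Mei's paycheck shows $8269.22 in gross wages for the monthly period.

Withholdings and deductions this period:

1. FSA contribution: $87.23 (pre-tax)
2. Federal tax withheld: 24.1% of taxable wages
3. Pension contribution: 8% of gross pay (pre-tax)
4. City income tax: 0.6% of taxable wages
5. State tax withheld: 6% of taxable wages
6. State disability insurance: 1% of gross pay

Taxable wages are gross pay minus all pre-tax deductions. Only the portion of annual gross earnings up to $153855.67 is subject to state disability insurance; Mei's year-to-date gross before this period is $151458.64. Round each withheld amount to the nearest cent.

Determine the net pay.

FSA contribution: $87.23
Pension contribution: $8269.22 × 0.08 = $661.54
Pre-tax total = $87.23 + $661.54 = $748.77
Taxable wages = $8269.22 − $748.77 = $7520.45
Federal tax withheld: $7520.45 × 0.241 = $1812.43
City income tax: $7520.45 × 0.006 = $45.12
State tax withheld: $7520.45 × 0.06 = $451.23
State disability insurance: only $153855.67 − $151458.64 = $2397.03 of this check is subject → $2397.03 × 0.01 = $23.97
Total deductions = $87.23 + $661.54 + $1812.43 + $45.12 + $451.23 + $23.97 = $3081.52
Net pay = $8269.22 − $3081.52 = $5187.70

$5187.70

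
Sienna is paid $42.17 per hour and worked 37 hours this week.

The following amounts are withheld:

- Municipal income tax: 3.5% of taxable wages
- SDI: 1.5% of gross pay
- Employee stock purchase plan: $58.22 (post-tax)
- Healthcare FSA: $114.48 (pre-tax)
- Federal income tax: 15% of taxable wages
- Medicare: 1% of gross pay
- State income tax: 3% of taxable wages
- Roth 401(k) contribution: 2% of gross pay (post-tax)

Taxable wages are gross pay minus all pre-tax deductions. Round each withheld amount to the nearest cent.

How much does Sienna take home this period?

$1,006.54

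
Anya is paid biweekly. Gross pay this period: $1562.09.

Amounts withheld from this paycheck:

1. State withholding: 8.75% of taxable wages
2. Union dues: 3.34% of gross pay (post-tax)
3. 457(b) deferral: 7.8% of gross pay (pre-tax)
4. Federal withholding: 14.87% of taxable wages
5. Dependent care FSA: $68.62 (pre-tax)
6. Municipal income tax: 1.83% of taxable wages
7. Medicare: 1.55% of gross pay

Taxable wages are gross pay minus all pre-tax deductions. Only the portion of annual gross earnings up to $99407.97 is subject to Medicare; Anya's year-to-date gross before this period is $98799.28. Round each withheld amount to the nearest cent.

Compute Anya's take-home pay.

457(b) deferral: $1562.09 × 0.078 = $121.84
Dependent care FSA: $68.62
Pre-tax total = $121.84 + $68.62 = $190.46
Taxable wages = $1562.09 − $190.46 = $1371.63
Municipal income tax: $1371.63 × 0.0183 = $25.10
Federal withholding: $1371.63 × 0.1487 = $203.96
State withholding: $1371.63 × 0.0875 = $120.02
Medicare: only $99407.97 − $98799.28 = $608.69 of this check is subject → $608.69 × 0.0155 = $9.43
Union dues: $1562.09 × 0.0334 = $52.17
Total deductions = $121.84 + $68.62 + $25.10 + $203.96 + $120.02 + $9.43 + $52.17 = $601.14
Net pay = $1562.09 − $601.14 = $960.95

$960.95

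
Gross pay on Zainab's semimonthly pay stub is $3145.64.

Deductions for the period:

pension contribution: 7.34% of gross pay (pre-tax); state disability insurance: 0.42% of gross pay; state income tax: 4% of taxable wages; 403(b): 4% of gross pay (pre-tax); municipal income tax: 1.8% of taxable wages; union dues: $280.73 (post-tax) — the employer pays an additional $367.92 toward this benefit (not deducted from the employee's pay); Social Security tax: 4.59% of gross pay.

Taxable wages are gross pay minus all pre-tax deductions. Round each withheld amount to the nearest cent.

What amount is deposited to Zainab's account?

$2188.84

Pension contribution: $3145.64 × 0.0734 = $230.89
403(b): $3145.64 × 0.04 = $125.83
Pre-tax total = $230.89 + $125.83 = $356.72
Taxable wages = $3145.64 − $356.72 = $2788.92
State income tax: $2788.92 × 0.04 = $111.56
Municipal income tax: $2788.92 × 0.018 = $50.20
State disability insurance: $3145.64 × 0.0042 = $13.21
Social Security tax: $3145.64 × 0.0459 = $144.38
Union dues: $280.73
(Employer's $367.92 toward union dues is not withheld from the employee.)
Total deductions = $230.89 + $125.83 + $111.56 + $50.20 + $13.21 + $144.38 + $280.73 = $956.80
Net pay = $3145.64 − $956.80 = $2188.84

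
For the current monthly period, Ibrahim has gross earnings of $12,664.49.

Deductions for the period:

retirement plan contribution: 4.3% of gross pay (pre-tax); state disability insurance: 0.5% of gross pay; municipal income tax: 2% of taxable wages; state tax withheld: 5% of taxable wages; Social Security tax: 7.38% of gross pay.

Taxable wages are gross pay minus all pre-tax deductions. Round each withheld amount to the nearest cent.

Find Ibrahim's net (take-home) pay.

$10,273.56

Retirement plan contribution: $12,664.49 × 0.043 = $544.57
Taxable wages = $12,664.49 − $544.57 = $12,119.92
Municipal income tax: $12,119.92 × 0.02 = $242.40
State tax withheld: $12,119.92 × 0.05 = $606.00
State disability insurance: $12,664.49 × 0.005 = $63.32
Social Security tax: $12,664.49 × 0.0738 = $934.64
Total deductions = $544.57 + $242.40 + $606.00 + $63.32 + $934.64 = $2,390.93
Net pay = $12,664.49 − $2,390.93 = $10,273.56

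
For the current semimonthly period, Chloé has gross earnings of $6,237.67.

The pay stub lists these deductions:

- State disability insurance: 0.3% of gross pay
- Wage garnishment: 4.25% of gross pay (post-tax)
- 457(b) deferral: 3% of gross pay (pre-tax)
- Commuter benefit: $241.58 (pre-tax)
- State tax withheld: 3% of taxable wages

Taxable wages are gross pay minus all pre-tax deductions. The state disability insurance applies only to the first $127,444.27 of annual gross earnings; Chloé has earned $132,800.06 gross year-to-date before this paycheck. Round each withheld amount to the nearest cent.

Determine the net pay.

Commuter benefit: $241.58
457(b) deferral: $6,237.67 × 0.03 = $187.13
Pre-tax total = $241.58 + $187.13 = $428.71
Taxable wages = $6,237.67 − $428.71 = $5,808.96
State tax withheld: $5,808.96 × 0.03 = $174.27
State disability insurance: annual cap $127,444.27 already reached (YTD $132,800.06), so $0.00
Wage garnishment: $6,237.67 × 0.0425 = $265.10
Total deductions = $241.58 + $187.13 + $174.27 + $0.00 + $265.10 = $868.08
Net pay = $6,237.67 − $868.08 = $5,369.59

$5,369.59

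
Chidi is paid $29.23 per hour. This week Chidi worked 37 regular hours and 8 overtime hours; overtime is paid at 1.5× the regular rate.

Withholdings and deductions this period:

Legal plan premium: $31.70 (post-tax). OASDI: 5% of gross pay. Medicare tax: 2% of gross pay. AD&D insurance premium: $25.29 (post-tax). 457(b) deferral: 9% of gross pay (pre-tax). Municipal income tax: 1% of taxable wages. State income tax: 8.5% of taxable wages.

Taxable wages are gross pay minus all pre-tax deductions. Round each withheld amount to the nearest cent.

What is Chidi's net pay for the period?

$1,022.30

Regular pay: 37 × $29.23 = $1,081.51
Overtime pay: 8 × $29.23 × 1.5 = $350.76
Gross pay = $1,081.51 + $350.76 = $1,432.27
457(b) deferral: $1,432.27 × 0.09 = $128.90
Taxable wages = $1,432.27 − $128.90 = $1,303.37
Municipal income tax: $1,303.37 × 0.01 = $13.03
State income tax: $1,303.37 × 0.085 = $110.79
OASDI: $1,432.27 × 0.05 = $71.61
Medicare tax: $1,432.27 × 0.02 = $28.65
Legal plan premium: $31.70
AD&D insurance premium: $25.29
Total deductions = $128.90 + $13.03 + $110.79 + $71.61 + $28.65 + $31.70 + $25.29 = $409.97
Net pay = $1,432.27 − $409.97 = $1,022.30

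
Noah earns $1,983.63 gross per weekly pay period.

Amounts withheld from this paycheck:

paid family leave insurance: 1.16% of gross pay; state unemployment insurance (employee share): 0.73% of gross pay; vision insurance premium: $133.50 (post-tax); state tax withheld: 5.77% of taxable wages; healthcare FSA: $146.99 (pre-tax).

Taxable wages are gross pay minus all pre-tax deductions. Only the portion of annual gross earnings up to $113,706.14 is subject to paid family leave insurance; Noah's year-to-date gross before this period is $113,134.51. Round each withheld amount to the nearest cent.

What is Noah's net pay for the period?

$1,576.06

Healthcare FSA: $146.99
Taxable wages = $1,983.63 − $146.99 = $1,836.64
State tax withheld: $1,836.64 × 0.0577 = $105.97
Paid family leave insurance: only $113,706.14 − $113,134.51 = $571.63 of this check is subject → $571.63 × 0.0116 = $6.63
State unemployment insurance (employee share): $1,983.63 × 0.0073 = $14.48
Vision insurance premium: $133.50
Total deductions = $146.99 + $105.97 + $6.63 + $14.48 + $133.50 = $407.57
Net pay = $1,983.63 − $407.57 = $1,576.06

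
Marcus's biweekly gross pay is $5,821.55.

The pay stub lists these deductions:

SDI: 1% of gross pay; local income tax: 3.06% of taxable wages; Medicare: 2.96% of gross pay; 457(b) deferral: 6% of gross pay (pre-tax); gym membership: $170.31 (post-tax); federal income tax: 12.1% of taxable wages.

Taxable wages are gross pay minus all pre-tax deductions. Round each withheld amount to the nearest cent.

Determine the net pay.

$4,241.82

457(b) deferral: $5,821.55 × 0.06 = $349.29
Taxable wages = $5,821.55 − $349.29 = $5,472.26
Local income tax: $5,472.26 × 0.0306 = $167.45
Federal income tax: $5,472.26 × 0.121 = $662.14
SDI: $5,821.55 × 0.01 = $58.22
Medicare: $5,821.55 × 0.0296 = $172.32
Gym membership: $170.31
Total deductions = $349.29 + $167.45 + $662.14 + $58.22 + $172.32 + $170.31 = $1,579.73
Net pay = $5,821.55 − $1,579.73 = $4,241.82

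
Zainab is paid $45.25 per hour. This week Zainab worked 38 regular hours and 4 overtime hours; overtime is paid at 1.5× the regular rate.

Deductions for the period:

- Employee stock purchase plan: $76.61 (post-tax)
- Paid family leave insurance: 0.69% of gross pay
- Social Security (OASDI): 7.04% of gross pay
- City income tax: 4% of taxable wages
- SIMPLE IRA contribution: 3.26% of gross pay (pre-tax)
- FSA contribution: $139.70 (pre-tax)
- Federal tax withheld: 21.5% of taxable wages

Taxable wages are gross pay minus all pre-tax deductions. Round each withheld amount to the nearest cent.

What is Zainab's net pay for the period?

Regular pay: 38 × $45.25 = $1,719.50
Overtime pay: 4 × $45.25 × 1.5 = $271.50
Gross pay = $1,719.50 + $271.50 = $1,991.00
FSA contribution: $139.70
SIMPLE IRA contribution: $1,991.00 × 0.0326 = $64.91
Pre-tax total = $139.70 + $64.91 = $204.61
Taxable wages = $1,991.00 − $204.61 = $1,786.39
City income tax: $1,786.39 × 0.04 = $71.46
Federal tax withheld: $1,786.39 × 0.215 = $384.07
Paid family leave insurance: $1,991.00 × 0.0069 = $13.74
Social Security (OASDI): $1,991.00 × 0.0704 = $140.17
Employee stock purchase plan: $76.61
Total deductions = $139.70 + $64.91 + $71.46 + $384.07 + $13.74 + $140.17 + $76.61 = $890.66
Net pay = $1,991.00 − $890.66 = $1,100.34

$1,100.34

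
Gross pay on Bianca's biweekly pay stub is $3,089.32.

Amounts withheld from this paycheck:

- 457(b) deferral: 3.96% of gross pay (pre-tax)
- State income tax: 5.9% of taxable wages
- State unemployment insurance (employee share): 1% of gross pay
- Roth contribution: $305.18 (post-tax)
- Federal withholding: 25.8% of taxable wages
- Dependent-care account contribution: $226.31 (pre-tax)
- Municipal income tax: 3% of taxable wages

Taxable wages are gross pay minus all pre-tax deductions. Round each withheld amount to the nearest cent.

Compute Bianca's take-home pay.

Dependent-care account contribution: $226.31
457(b) deferral: $3,089.32 × 0.0396 = $122.34
Pre-tax total = $226.31 + $122.34 = $348.65
Taxable wages = $3,089.32 − $348.65 = $2,740.67
Federal withholding: $2,740.67 × 0.258 = $707.09
Municipal income tax: $2,740.67 × 0.03 = $82.22
State income tax: $2,740.67 × 0.059 = $161.70
State unemployment insurance (employee share): $3,089.32 × 0.01 = $30.89
Roth contribution: $305.18
Total deductions = $226.31 + $122.34 + $707.09 + $82.22 + $161.70 + $30.89 + $305.18 = $1,635.73
Net pay = $3,089.32 − $1,635.73 = $1,453.59

$1,453.59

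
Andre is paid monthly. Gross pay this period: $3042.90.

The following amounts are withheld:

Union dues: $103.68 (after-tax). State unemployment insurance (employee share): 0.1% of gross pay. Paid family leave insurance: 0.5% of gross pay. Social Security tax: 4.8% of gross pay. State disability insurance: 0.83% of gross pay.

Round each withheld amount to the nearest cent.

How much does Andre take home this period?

$2749.65

Social Security tax: $3042.90 × 0.048 = $146.06
State unemployment insurance (employee share): $3042.90 × 0.001 = $3.04
State disability insurance: $3042.90 × 0.0083 = $25.26
Paid family leave insurance: $3042.90 × 0.005 = $15.21
Union dues: $103.68
Total deductions = $146.06 + $3.04 + $25.26 + $15.21 + $103.68 = $293.25
Net pay = $3042.90 − $293.25 = $2749.65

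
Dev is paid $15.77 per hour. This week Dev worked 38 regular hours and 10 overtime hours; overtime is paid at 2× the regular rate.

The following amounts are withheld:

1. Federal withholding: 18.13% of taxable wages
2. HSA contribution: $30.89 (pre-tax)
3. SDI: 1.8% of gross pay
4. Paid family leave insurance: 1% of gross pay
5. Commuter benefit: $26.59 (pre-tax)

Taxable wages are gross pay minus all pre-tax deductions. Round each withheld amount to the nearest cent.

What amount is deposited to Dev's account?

$676.16

Regular pay: 38 × $15.77 = $599.26
Overtime pay: 10 × $15.77 × 2 = $315.40
Gross pay = $599.26 + $315.40 = $914.66
HSA contribution: $30.89
Commuter benefit: $26.59
Pre-tax total = $30.89 + $26.59 = $57.48
Taxable wages = $914.66 − $57.48 = $857.18
Federal withholding: $857.18 × 0.1813 = $155.41
SDI: $914.66 × 0.018 = $16.46
Paid family leave insurance: $914.66 × 0.01 = $9.15
Total deductions = $30.89 + $26.59 + $155.41 + $16.46 + $9.15 = $238.50
Net pay = $914.66 − $238.50 = $676.16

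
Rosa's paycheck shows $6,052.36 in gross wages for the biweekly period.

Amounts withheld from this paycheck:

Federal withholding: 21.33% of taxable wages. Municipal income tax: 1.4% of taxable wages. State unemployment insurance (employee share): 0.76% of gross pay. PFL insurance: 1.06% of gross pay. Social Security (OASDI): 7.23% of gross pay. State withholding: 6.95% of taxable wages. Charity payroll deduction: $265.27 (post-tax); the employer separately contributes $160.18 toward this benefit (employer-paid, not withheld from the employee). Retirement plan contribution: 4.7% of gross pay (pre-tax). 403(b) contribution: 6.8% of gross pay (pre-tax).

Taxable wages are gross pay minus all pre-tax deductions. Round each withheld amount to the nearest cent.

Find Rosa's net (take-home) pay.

Retirement plan contribution: $6,052.36 × 0.047 = $284.46
403(b) contribution: $6,052.36 × 0.068 = $411.56
Pre-tax total = $284.46 + $411.56 = $696.02
Taxable wages = $6,052.36 − $696.02 = $5,356.34
Municipal income tax: $5,356.34 × 0.014 = $74.99
State withholding: $5,356.34 × 0.0695 = $372.27
Federal withholding: $5,356.34 × 0.2133 = $1,142.51
Social Security (OASDI): $6,052.36 × 0.0723 = $437.59
State unemployment insurance (employee share): $6,052.36 × 0.0076 = $46.00
PFL insurance: $6,052.36 × 0.0106 = $64.16
Charity payroll deduction: $265.27
(Employer's $160.18 toward charity payroll deduction is not withheld from the employee.)
Total deductions = $284.46 + $411.56 + $74.99 + $372.27 + $1,142.51 + $437.59 + $46.00 + $64.16 + $265.27 = $3,098.81
Net pay = $6,052.36 − $3,098.81 = $2,953.55

$2,953.55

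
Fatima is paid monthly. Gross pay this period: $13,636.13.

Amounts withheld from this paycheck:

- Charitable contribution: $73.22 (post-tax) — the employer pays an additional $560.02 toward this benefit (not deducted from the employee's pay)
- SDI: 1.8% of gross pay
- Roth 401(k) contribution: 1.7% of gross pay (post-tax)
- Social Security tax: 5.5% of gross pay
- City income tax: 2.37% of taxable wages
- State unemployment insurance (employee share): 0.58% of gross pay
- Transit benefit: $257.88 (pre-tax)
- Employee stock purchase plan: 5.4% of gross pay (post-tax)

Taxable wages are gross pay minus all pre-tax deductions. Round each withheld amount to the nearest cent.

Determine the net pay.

Transit benefit: $257.88
Taxable wages = $13,636.13 − $257.88 = $13,378.25
City income tax: $13,378.25 × 0.0237 = $317.06
State unemployment insurance (employee share): $13,636.13 × 0.0058 = $79.09
SDI: $13,636.13 × 0.018 = $245.45
Social Security tax: $13,636.13 × 0.055 = $749.99
Charitable contribution: $73.22
Employee stock purchase plan: $13,636.13 × 0.054 = $736.35
Roth 401(k) contribution: $13,636.13 × 0.017 = $231.81
(Employer's $560.02 toward charitable contribution is not withheld from the employee.)
Total deductions = $257.88 + $317.06 + $79.09 + $245.45 + $749.99 + $73.22 + $736.35 + $231.81 = $2,690.85
Net pay = $13,636.13 − $2,690.85 = $10,945.28

$10,945.28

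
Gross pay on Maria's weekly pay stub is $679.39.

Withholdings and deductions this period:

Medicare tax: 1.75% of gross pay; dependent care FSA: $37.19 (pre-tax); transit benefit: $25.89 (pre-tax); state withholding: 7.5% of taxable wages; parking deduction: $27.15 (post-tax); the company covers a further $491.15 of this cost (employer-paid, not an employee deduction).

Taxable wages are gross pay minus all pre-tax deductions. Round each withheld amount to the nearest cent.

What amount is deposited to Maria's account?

Transit benefit: $25.89
Dependent care FSA: $37.19
Pre-tax total = $25.89 + $37.19 = $63.08
Taxable wages = $679.39 − $63.08 = $616.31
State withholding: $616.31 × 0.075 = $46.22
Medicare tax: $679.39 × 0.0175 = $11.89
Parking deduction: $27.15
(Employer's $491.15 toward parking deduction is not withheld from the employee.)
Total deductions = $25.89 + $37.19 + $46.22 + $11.89 + $27.15 = $148.34
Net pay = $679.39 − $148.34 = $531.05

$531.05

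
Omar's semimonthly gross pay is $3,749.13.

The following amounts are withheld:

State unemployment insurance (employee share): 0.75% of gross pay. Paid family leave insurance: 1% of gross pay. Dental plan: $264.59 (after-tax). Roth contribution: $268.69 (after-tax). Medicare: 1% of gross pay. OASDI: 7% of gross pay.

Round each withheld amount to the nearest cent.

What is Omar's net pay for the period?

Medicare: $3,749.13 × 0.01 = $37.49
OASDI: $3,749.13 × 0.07 = $262.44
State unemployment insurance (employee share): $3,749.13 × 0.0075 = $28.12
Paid family leave insurance: $3,749.13 × 0.01 = $37.49
Roth contribution: $268.69
Dental plan: $264.59
Total deductions = $37.49 + $262.44 + $28.12 + $37.49 + $268.69 + $264.59 = $898.82
Net pay = $3,749.13 − $898.82 = $2,850.31

$2,850.31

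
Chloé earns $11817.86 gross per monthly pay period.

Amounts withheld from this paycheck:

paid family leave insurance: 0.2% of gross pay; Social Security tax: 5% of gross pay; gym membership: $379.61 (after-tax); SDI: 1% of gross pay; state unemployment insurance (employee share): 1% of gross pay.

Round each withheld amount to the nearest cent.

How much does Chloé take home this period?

Social Security tax: $11817.86 × 0.05 = $590.89
Paid family leave insurance: $11817.86 × 0.002 = $23.64
State unemployment insurance (employee share): $11817.86 × 0.01 = $118.18
SDI: $11817.86 × 0.01 = $118.18
Gym membership: $379.61
Total deductions = $590.89 + $23.64 + $118.18 + $118.18 + $379.61 = $1230.50
Net pay = $11817.86 − $1230.50 = $10587.36

$10587.36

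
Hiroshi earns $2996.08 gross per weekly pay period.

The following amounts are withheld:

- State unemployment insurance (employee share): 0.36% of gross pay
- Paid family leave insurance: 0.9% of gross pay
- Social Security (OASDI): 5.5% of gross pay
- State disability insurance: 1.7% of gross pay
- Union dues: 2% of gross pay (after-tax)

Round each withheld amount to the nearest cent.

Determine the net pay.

$2682.70

Social Security (OASDI): $2996.08 × 0.055 = $164.78
Paid family leave insurance: $2996.08 × 0.009 = $26.96
State unemployment insurance (employee share): $2996.08 × 0.0036 = $10.79
State disability insurance: $2996.08 × 0.017 = $50.93
Union dues: $2996.08 × 0.02 = $59.92
Total deductions = $164.78 + $26.96 + $10.79 + $50.93 + $59.92 = $313.38
Net pay = $2996.08 − $313.38 = $2682.70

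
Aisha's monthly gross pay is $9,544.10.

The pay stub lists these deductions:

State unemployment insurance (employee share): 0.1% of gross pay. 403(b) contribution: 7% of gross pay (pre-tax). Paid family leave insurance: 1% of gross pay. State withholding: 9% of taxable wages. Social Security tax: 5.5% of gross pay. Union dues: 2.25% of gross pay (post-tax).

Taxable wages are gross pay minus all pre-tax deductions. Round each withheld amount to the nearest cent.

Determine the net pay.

$7,232.52

403(b) contribution: $9,544.10 × 0.07 = $668.09
Taxable wages = $9,544.10 − $668.09 = $8,876.01
State withholding: $8,876.01 × 0.09 = $798.84
State unemployment insurance (employee share): $9,544.10 × 0.001 = $9.54
Paid family leave insurance: $9,544.10 × 0.01 = $95.44
Social Security tax: $9,544.10 × 0.055 = $524.93
Union dues: $9,544.10 × 0.0225 = $214.74
Total deductions = $668.09 + $798.84 + $9.54 + $95.44 + $524.93 + $214.74 = $2,311.58
Net pay = $9,544.10 − $2,311.58 = $7,232.52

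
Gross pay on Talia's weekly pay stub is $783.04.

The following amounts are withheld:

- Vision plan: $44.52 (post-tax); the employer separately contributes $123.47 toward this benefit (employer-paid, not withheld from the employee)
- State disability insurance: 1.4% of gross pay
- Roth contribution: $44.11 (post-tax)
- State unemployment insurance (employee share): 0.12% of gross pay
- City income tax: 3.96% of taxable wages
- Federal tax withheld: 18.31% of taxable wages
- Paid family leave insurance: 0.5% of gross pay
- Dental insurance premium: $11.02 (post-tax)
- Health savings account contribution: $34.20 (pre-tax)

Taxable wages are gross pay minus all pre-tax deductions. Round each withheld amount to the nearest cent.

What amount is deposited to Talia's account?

Health savings account contribution: $34.20
Taxable wages = $783.04 − $34.20 = $748.84
City income tax: $748.84 × 0.0396 = $29.65
Federal tax withheld: $748.84 × 0.1831 = $137.11
State disability insurance: $783.04 × 0.014 = $10.96
Paid family leave insurance: $783.04 × 0.005 = $3.92
State unemployment insurance (employee share): $783.04 × 0.0012 = $0.94
Dental insurance premium: $11.02
Vision plan: $44.52
Roth contribution: $44.11
(Employer's $123.47 toward vision plan is not withheld from the employee.)
Total deductions = $34.20 + $29.65 + $137.11 + $10.96 + $3.92 + $0.94 + $11.02 + $44.52 + $44.11 = $316.43
Net pay = $783.04 − $316.43 = $466.61

$466.61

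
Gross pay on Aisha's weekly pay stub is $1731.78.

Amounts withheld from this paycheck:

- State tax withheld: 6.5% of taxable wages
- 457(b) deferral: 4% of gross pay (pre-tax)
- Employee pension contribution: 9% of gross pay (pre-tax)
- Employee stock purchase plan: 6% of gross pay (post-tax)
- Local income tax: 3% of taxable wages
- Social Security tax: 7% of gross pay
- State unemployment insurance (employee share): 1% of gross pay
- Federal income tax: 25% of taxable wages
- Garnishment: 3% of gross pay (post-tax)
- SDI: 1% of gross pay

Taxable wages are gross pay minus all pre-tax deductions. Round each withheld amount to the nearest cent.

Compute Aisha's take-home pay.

Employee pension contribution: $1731.78 × 0.09 = $155.86
457(b) deferral: $1731.78 × 0.04 = $69.27
Pre-tax total = $155.86 + $69.27 = $225.13
Taxable wages = $1731.78 − $225.13 = $1506.65
Local income tax: $1506.65 × 0.03 = $45.20
Federal income tax: $1506.65 × 0.25 = $376.66
State tax withheld: $1506.65 × 0.065 = $97.93
SDI: $1731.78 × 0.01 = $17.32
Social Security tax: $1731.78 × 0.07 = $121.22
State unemployment insurance (employee share): $1731.78 × 0.01 = $17.32
Garnishment: $1731.78 × 0.03 = $51.95
Employee stock purchase plan: $1731.78 × 0.06 = $103.91
Total deductions = $155.86 + $69.27 + $45.20 + $376.66 + $97.93 + $17.32 + $121.22 + $17.32 + $51.95 + $103.91 = $1056.64
Net pay = $1731.78 − $1056.64 = $675.14

$675.14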